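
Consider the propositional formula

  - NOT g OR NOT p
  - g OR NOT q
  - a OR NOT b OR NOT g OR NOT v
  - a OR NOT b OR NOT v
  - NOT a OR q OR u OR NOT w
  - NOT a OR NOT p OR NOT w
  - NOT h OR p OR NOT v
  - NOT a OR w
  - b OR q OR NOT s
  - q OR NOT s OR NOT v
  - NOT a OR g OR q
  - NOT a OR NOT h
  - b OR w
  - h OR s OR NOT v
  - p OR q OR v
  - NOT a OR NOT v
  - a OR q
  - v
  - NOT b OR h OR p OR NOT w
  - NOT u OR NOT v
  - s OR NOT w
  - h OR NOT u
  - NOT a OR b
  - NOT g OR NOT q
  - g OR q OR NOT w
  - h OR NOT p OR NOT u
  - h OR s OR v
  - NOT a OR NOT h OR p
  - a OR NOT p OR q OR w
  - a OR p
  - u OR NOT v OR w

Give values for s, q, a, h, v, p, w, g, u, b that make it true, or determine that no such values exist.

Unsatisfiable

Case v = True:
  (NOT a OR NOT v) forces a = False.
  (a OR NOT b OR NOT v) forces b = False.
  (b OR w) forces w = True.
  (a OR q) forces q = True.
  (g OR NOT q) forces g = True.
  Clause (NOT g OR NOT q) is falsified — contradiction.
Case v = False:
  Clause (v) is falsified — contradiction.
Both cases fail, so the formula is unsatisfiable.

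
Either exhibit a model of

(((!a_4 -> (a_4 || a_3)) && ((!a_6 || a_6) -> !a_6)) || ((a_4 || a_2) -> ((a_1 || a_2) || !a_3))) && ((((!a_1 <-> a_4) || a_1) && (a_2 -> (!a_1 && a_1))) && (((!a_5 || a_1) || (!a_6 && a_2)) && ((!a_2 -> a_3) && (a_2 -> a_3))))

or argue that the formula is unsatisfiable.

a_1 = True; a_2 = False; a_3 = True; a_4 = True; a_5 = False; a_6 = False

  ((!a_4 -> (a_4 || a_3)) && ((!a_6 || a_6) -> !a_6)) || ((a_4 || a_2) -> ((a_1 || a_2) || !a_3)) = True
    (!a_4 -> (a_4 || a_3)) && ((!a_6 || a_6) -> !a_6) = True
      !a_4 -> (a_4 || a_3) = True
        !a_4 = False
        a_4 || a_3 = True
      (!a_6 || a_6) -> !a_6 = True
        !a_6 || a_6 = True
          !a_6 = True
        !a_6 = True
    (a_4 || a_2) -> ((a_1 || a_2) || !a_3) = True
      a_4 || a_2 = True
      (a_1 || a_2) || !a_3 = True
        a_1 || a_2 = True
        !a_3 = False
  (((!a_1 <-> a_4) || a_1) && (a_2 -> (!a_1 && a_1))) && (((!a_5 || a_1) || (!a_6 && a_2)) && ((!a_2 -> a_3) && (a_2 -> a_3))) = True
    ((!a_1 <-> a_4) || a_1) && (a_2 -> (!a_1 && a_1)) = True
      (!a_1 <-> a_4) || a_1 = True
        !a_1 <-> a_4 = False
          !a_1 = False
      a_2 -> (!a_1 && a_1) = True
        !a_1 && a_1 = False
          !a_1 = False
    ((!a_5 || a_1) || (!a_6 && a_2)) && ((!a_2 -> a_3) && (a_2 -> a_3)) = True
      (!a_5 || a_1) || (!a_6 && a_2) = True
        !a_5 || a_1 = True
          !a_5 = True
        !a_6 && a_2 = False
          !a_6 = True
      (!a_2 -> a_3) && (a_2 -> a_3) = True
        !a_2 -> a_3 = True
          !a_2 = True
        a_2 -> a_3 = True
Both conjuncts True, so the formula holds.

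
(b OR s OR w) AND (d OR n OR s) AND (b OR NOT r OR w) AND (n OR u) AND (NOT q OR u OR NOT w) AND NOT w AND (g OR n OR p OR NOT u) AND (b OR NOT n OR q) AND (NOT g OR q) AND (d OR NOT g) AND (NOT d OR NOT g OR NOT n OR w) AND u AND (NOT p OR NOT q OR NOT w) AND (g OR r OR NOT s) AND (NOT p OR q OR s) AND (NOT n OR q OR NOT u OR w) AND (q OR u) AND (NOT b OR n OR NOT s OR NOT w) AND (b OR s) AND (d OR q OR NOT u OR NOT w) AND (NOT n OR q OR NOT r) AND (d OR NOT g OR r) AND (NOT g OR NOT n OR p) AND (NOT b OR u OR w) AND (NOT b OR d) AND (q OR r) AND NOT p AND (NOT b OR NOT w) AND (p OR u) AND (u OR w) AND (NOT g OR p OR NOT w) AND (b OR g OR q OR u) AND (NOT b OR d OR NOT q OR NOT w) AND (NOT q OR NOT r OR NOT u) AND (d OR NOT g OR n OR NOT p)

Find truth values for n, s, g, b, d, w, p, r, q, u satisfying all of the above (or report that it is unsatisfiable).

Unit clause (NOT w) forces w = False.
Unit clause (u) forces u = True.
Unit clause (NOT p) forces p = False.
Set n = True.
  then (NOT n OR q OR NOT u OR w) forces q = True.
  then (NOT g OR NOT n OR p) forces g = False.
  then (NOT q OR NOT r OR NOT u) forces r = False.
  then (g OR r OR NOT s) forces s = False.
  then (b OR s) forces b = True.
  then (NOT b OR d) forces d = True.
All clauses satisfied.

n = True; s = False; g = False; b = True; d = True; w = False; p = False; r = False; q = True; u = True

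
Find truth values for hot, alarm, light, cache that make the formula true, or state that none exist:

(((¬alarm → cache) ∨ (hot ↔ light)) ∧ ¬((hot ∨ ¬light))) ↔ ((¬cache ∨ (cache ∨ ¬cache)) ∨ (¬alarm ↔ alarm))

hot = False, alarm = True, light = True, cache = False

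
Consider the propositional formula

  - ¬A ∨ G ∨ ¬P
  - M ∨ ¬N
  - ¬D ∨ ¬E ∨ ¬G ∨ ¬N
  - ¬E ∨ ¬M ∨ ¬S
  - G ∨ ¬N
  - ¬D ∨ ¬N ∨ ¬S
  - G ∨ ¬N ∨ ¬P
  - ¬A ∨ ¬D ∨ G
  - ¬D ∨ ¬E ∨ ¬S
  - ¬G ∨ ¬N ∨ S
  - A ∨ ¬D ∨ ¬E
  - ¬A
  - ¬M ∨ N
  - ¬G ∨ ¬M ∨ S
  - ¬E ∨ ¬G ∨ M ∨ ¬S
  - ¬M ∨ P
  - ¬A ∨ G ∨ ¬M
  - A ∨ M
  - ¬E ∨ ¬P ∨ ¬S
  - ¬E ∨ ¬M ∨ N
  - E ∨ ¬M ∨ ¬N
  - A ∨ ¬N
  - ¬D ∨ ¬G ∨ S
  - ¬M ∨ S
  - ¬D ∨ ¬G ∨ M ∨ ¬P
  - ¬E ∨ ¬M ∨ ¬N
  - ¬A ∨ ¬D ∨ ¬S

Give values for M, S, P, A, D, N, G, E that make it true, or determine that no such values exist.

No satisfying assignment exists.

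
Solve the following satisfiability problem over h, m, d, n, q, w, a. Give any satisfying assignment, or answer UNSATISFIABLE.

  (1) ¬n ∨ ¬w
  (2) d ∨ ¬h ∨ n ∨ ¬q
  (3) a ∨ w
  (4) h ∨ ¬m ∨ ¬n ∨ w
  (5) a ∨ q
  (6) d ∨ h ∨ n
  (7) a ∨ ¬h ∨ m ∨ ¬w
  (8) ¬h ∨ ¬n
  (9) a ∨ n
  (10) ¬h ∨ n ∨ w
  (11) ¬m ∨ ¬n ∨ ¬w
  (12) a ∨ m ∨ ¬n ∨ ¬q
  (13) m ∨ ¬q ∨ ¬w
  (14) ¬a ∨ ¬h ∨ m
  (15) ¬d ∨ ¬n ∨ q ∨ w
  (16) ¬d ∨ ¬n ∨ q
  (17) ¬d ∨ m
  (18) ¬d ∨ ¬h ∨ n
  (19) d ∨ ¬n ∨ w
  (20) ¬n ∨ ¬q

Set h = False.
Try m = False:
  (¬d ∨ m) forces d = False.
  (d ∨ h ∨ n) forces n = True.
  (¬n ∨ ¬w) forces w = False.
  clause (d ∨ ¬n ∨ w) is falsified — backtrack.
So m = True.
Set d = True.
Set n = False.
  then (a ∨ n) forces a = True.
Set q = False.
Set w = False.
All clauses satisfied.

h = False, m = True, d = True, n = False, q = False, w = False, a = True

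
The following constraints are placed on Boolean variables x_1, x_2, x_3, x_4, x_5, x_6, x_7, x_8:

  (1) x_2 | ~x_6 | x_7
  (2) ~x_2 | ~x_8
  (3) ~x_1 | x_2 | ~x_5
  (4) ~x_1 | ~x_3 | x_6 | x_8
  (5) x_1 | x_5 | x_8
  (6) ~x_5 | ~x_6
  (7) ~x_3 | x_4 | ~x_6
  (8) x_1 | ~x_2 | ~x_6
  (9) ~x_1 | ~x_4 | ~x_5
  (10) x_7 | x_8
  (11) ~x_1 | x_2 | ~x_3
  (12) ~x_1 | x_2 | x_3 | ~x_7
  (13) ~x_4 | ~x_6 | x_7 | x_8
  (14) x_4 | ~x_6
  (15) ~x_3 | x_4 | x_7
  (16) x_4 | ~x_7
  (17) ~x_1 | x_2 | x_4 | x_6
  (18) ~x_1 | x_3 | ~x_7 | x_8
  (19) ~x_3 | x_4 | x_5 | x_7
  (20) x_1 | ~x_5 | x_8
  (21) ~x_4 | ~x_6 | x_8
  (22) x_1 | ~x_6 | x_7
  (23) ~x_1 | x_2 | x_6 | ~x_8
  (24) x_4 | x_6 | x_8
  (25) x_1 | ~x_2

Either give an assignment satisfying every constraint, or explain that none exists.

x_1: False; x_2: False; x_3: True; x_4: True; x_5: True; x_6: False; x_7: False; x_8: True

Set x_1 = False.
  then (x_1 | ~x_2) forces x_2 = False.
Set x_3 = True.
Set x_4 = True.
Set x_5 = True.
  then (~x_5 | ~x_6) forces x_6 = False.
  then (x_1 | ~x_5 | x_8) forces x_8 = True.
Set x_7 = False.
All clauses satisfied.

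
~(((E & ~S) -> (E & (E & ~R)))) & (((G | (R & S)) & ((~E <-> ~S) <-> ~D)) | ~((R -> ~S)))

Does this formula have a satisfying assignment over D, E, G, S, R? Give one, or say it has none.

D=T, E=T, G=T, S=F, R=T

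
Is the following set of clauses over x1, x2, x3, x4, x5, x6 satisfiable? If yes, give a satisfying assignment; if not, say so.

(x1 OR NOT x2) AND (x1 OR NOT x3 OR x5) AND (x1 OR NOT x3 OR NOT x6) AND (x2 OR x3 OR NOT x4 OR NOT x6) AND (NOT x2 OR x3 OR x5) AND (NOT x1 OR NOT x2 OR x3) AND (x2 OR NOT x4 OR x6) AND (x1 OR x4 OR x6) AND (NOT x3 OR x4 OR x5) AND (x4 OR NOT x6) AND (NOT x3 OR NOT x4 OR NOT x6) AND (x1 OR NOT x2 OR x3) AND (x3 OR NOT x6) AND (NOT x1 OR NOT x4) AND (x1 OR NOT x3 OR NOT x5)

Set x1 = True.
  then (NOT x1 OR NOT x4) forces x4 = False.
  then (x4 OR NOT x6) forces x6 = False.
Set x2 = False.
Set x3 = False.
Set x5 = True.
All clauses satisfied.

x1 = True, x2 = False, x3 = False, x4 = False, x5 = True, x6 = False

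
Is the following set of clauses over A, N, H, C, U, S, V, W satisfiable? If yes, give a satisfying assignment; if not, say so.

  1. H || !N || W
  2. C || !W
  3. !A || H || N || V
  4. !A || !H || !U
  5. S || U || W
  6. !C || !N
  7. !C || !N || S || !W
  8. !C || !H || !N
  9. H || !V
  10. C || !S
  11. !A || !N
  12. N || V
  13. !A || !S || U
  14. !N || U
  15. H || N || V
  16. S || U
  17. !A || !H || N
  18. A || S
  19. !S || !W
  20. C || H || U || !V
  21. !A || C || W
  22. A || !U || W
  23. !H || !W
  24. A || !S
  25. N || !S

The formula is unsatisfiable.

Case A = True:
  (!A || !N) forces N = False.
  (N || V) forces V = True.
  (H || !V) forces H = True.
  Clause (!A || !H || N) is falsified — contradiction.
Case A = False:
  (A || S) forces S = True.
  Clause (A || !S) is falsified — contradiction.
Both cases fail, so the formula is unsatisfiable.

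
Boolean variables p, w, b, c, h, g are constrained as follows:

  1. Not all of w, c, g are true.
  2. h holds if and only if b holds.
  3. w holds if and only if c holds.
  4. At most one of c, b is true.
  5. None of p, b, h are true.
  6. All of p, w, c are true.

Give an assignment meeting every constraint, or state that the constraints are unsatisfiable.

UNSATISFIABLE

Case p = True:
  Constraint (5) is violated (p=T) — contradiction.
Case p = False:
  Constraint (6) is violated (p=F) — contradiction.
Both cases fail — unsatisfiable.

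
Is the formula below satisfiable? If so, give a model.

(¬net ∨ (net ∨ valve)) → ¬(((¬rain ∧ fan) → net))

rain = False, net = False, fan = True, valve = False

  (¬net ∨ (net ∨ valve)) → ¬(((¬rain ∧ fan) → net)) = True
    ¬net ∨ (net ∨ valve) = True
      ¬net = True
      net ∨ valve = False
    ¬(((¬rain ∧ fan) → net)) = True
      (¬rain ∧ fan) → net = False
        ¬rain ∧ fan = True
          ¬rain = True
The formula evaluates to True.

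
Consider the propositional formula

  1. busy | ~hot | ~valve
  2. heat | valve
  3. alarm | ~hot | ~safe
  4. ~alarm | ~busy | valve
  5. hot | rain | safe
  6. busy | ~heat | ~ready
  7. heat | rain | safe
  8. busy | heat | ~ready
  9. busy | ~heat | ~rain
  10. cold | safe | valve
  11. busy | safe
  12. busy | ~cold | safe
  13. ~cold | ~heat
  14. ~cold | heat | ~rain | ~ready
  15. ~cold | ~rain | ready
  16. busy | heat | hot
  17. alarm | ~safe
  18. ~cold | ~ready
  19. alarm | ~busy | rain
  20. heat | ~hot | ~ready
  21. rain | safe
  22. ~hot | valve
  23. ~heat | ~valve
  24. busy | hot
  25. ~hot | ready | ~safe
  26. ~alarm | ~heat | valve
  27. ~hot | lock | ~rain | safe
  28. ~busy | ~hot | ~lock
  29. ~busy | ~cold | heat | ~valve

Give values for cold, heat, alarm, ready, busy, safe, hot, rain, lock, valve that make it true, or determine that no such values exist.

cold: False, heat: False, alarm: True, ready: False, busy: True, safe: False, hot: False, rain: True, lock: False, valve: True

Set cold = False.
Try heat = True:
  (~heat | ~valve) forces valve = False.
  (cold | safe | valve) forces safe = True.
  (alarm | ~safe) forces alarm = True.
  clause (~alarm | ~heat | valve) is falsified — backtrack.
So heat = False.
  then (heat | valve) forces valve = True.
Set alarm = True.
Set ready = False.
Try busy = False:
  (busy | ~hot | ~valve) forces hot = False.
  clause (busy | heat | hot) is falsified — backtrack.
So busy = True.
Set safe = False.
  then (heat | rain | safe) forces rain = True.
Try hot = True:
  (~hot | lock | ~rain | safe) forces lock = True.
  clause (~busy | ~hot | ~lock) is falsified — backtrack.
So hot = False.
Set lock = False.
All clauses satisfied.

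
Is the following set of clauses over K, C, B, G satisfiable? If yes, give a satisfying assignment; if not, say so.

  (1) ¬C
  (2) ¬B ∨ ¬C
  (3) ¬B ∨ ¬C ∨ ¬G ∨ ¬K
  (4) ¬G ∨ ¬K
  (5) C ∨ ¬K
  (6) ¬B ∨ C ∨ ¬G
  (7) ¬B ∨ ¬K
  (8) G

K=F, C=F, B=F, G=T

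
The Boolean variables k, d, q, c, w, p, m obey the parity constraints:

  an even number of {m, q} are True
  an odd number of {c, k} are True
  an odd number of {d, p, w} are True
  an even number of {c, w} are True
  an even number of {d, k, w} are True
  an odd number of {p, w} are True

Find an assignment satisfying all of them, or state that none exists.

UNSATISFIABLE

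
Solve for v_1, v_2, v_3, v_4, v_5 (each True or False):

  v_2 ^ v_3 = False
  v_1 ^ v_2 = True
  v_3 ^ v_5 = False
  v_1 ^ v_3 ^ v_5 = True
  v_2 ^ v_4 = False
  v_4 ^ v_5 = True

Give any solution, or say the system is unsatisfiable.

UNSATISFIABLE

Adding constraints 1, 3, 5, 6 mod 2: every variable appears an even number of times on the left, so the left side is 0.
But the right sides sum to 1 (mod 2). 0 ≠ 1 — the system is inconsistent.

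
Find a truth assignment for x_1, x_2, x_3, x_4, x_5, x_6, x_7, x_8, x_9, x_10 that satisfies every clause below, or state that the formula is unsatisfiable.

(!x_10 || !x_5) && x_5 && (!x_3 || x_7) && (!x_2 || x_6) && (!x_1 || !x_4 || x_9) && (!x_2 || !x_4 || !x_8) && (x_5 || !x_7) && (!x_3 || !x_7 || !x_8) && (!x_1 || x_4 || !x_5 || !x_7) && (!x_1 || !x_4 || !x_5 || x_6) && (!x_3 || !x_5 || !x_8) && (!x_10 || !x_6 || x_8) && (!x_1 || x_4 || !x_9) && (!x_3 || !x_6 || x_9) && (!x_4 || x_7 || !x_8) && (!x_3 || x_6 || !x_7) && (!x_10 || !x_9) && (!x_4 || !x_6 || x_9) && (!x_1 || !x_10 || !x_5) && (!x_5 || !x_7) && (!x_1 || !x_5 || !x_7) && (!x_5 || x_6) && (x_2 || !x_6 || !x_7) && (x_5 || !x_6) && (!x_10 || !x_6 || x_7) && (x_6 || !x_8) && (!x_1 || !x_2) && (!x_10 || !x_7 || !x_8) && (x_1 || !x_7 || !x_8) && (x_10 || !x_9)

Unit clause (x_5) forces x_5 = True.
In (!x_5 || !x_7) only !x_7 is left, so x_7 = False.
In (!x_5 || x_6) only x_6 is left, so x_6 = True.
In (!x_10 || !x_6 || x_7) only !x_10 is left, so x_10 = False.
In (x_10 || !x_9) only !x_9 is left, so x_9 = False.
In (!x_3 || x_7) only !x_3 is left, so x_3 = False.
In (!x_4 || !x_6 || x_9) only !x_4 is left, so x_4 = False.
Set x_1 = True.
  then (!x_1 || !x_2) forces x_2 = False.
Set x_8 = True.
All clauses satisfied.

x_1 = True, x_2 = False, x_3 = False, x_4 = False, x_5 = True, x_6 = True, x_7 = False, x_8 = True, x_9 = False, x_10 = False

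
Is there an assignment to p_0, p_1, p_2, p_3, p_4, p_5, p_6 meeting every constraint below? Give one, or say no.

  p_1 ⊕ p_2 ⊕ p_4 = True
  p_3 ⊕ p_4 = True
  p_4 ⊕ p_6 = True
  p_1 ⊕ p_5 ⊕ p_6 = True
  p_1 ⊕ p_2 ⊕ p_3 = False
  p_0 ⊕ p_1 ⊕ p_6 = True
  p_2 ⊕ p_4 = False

p_0=T, p_1=T, p_2=F, p_3=T, p_4=F, p_5=T, p_6=T

p_1 ⊕ p_2 ⊕ p_4 = T ⊕ F ⊕ F = True ✓
p_3 ⊕ p_4 = T ⊕ F = True ✓
p_4 ⊕ p_6 = F ⊕ T = True ✓
p_1 ⊕ p_5 ⊕ p_6 = T ⊕ T ⊕ T = True ✓
p_1 ⊕ p_2 ⊕ p_3 = T ⊕ F ⊕ T = False ✓
p_0 ⊕ p_1 ⊕ p_6 = T ⊕ T ⊕ T = True ✓
p_2 ⊕ p_4 = F ⊕ F = False ✓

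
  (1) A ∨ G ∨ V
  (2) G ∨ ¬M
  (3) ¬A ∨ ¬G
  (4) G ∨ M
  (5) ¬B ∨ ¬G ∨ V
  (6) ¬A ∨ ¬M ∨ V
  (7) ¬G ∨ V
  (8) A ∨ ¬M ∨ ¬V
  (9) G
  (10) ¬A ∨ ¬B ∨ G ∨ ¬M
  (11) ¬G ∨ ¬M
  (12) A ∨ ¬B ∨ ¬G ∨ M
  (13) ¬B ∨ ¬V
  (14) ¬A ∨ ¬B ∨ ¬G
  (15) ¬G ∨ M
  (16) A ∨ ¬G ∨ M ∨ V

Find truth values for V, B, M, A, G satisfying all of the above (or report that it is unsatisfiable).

The formula is unsatisfiable.

Case M = True:
  (G ∨ ¬M) forces G = True.
  Clause (¬G ∨ ¬M) is falsified — contradiction.
Case M = False:
  (G ∨ M) forces G = True.
  Clause (¬G ∨ M) is falsified — contradiction.
Both cases fail, so the formula is unsatisfiable.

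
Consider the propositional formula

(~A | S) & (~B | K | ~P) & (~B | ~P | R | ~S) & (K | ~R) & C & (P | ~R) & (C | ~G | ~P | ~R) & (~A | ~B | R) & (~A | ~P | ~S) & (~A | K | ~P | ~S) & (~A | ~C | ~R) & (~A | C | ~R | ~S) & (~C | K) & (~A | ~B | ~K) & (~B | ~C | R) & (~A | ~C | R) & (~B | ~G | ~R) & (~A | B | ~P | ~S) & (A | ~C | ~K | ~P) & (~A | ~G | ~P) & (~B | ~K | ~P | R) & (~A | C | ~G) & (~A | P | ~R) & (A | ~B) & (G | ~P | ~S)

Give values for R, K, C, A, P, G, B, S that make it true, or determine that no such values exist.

R = False, K = True, C = True, A = False, P = False, G = True, B = False, S = True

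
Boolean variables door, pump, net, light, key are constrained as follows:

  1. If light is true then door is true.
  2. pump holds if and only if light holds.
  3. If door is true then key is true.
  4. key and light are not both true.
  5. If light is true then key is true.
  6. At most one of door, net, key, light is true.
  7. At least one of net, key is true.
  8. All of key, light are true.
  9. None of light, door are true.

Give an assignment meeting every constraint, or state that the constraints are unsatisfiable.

Case light = True:
  Constraint (9) is violated (light=T) — contradiction.
Case light = False:
  Constraint (8) is violated (light=F) — contradiction.
Both cases fail — unsatisfiable.

No satisfying assignment exists.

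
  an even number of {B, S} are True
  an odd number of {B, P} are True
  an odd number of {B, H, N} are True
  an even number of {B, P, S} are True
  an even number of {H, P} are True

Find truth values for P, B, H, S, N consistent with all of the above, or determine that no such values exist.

P = False, B = True, H = False, S = True, N = False

{B, S}: 2 true → even ✓
{B, P}: 1 true → odd ✓
{B, H, N}: 1 true → odd ✓
{B, P, S}: 2 true → even ✓
{H, P}: 0 true → even ✓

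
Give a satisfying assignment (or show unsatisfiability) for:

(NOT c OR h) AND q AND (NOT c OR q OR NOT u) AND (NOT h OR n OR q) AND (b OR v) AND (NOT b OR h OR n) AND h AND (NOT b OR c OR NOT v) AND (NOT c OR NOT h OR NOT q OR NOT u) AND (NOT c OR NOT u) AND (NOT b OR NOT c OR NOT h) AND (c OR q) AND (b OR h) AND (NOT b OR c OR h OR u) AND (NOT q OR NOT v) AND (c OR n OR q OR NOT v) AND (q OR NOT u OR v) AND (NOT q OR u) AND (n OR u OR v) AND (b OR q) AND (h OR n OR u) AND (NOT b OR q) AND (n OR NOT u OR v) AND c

Case c = True:
  (NOT c OR h) forces h = True.
  (q) forces q = True.
  (NOT c OR NOT h OR NOT q OR NOT u) forces u = False.
  Clause (NOT q OR u) is falsified — contradiction.
Case c = False:
  Clause (c) is falsified — contradiction.
Both cases fail, so the formula is unsatisfiable.

No satisfying assignment exists.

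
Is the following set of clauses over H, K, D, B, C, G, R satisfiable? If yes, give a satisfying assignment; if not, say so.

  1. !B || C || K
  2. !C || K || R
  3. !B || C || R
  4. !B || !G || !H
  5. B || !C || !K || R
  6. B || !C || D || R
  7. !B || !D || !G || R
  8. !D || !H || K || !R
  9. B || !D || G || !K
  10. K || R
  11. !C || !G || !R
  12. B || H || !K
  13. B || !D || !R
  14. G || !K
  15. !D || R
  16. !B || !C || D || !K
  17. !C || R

H = True, K = False, D = False, B = True, C = True, G = False, R = True

Set H = True.
Set K = False.
  then (K || R) forces R = True.
  then (!D || !H || K || !R) forces D = False.
Set B = True.
  then (!B || C || K) forces C = True.
  then (!B || !G || !H) forces G = False.
All clauses satisfied.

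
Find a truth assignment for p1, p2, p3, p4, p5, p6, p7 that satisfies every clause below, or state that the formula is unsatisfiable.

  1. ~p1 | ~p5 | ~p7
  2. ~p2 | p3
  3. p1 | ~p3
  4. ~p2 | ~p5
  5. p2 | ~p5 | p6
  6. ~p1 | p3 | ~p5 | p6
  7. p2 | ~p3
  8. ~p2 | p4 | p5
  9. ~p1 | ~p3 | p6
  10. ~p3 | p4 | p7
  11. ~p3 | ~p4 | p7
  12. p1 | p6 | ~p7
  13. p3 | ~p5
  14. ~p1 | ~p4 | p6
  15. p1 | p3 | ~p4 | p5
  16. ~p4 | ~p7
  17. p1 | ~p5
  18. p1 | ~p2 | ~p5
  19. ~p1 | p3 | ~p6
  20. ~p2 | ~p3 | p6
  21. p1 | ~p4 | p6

Set p1 = True.
Set p2 = False.
  then (p2 | ~p3) forces p3 = False.
  then (p3 | ~p5) forces p5 = False.
  then (~p1 | p3 | ~p6) forces p6 = False.
  then (~p1 | ~p4 | p6) forces p4 = False.
Set p7 = True.
All clauses satisfied.

p1=T, p2=F, p3=F, p4=F, p5=F, p6=F, p7=T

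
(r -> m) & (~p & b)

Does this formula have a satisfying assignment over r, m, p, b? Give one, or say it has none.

r=F, m=T, p=F, b=T

  r -> m = True
  ~p & b = True
    ~p = True
Both conjuncts True, so the formula holds.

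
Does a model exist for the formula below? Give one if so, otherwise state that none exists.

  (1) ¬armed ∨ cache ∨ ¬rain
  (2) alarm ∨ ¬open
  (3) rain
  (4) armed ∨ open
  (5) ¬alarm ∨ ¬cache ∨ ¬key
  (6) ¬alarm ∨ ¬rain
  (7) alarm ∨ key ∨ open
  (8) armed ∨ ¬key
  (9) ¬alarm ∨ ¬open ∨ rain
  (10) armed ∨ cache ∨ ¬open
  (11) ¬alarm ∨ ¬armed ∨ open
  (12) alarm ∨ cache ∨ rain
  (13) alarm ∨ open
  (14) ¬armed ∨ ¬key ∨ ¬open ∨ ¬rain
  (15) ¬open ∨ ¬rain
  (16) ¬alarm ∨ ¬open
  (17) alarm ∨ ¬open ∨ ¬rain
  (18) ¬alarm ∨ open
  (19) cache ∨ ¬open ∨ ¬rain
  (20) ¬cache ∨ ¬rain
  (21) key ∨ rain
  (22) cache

UNSATISFIABLE

Case cache = True:
  (rain) forces rain = True.
  Clause (¬cache ∨ ¬rain) is falsified — contradiction.
Case cache = False:
  Clause (cache) is falsified — contradiction.
Both cases fail, so the formula is unsatisfiable.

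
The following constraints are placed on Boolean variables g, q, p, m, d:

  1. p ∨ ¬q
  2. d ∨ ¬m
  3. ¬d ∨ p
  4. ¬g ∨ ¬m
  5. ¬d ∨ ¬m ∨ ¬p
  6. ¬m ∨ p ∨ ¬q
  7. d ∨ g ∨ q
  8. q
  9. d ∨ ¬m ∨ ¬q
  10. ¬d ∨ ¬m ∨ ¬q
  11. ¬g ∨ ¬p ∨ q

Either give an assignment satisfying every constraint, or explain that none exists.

Unit clause (q) forces q = True.
In (p ∨ ¬q) only p is left, so p = True.
Set g = False.
Set m = False.
Set d = False.
All clauses satisfied.

g: False, q: True, p: True, m: False, d: False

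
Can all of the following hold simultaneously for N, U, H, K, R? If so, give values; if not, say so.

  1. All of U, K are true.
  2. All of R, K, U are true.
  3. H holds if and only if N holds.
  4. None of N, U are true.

Case U = True:
  Constraint (4) is violated (U=T) — contradiction.
Case U = False:
  Constraint (1) is violated (U=F) — contradiction.
Both cases fail — unsatisfiable.

UNSATISFIABLE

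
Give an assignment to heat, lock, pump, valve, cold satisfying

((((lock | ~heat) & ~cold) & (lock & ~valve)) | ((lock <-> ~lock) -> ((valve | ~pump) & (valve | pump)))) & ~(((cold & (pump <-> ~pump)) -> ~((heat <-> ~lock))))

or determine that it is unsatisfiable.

The conjunct ~(((cold & (pump <-> ~pump)) -> ~((heat <-> ~lock)))) is unsatisfiable on its own:
  pump = True: this becomes ~((False -> ~((heat <-> ~lock)))) = False.
  pump = False: this becomes ~((False -> ~((heat <-> ~lock)))) = False.
So the whole conjunction is unsatisfiable.

Unsatisfiable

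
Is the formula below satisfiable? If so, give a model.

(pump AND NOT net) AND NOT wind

wind = False, net = False, pump = True

  pump AND NOT net = True
    NOT net = True
  NOT wind = True
Both conjuncts True, so the formula holds.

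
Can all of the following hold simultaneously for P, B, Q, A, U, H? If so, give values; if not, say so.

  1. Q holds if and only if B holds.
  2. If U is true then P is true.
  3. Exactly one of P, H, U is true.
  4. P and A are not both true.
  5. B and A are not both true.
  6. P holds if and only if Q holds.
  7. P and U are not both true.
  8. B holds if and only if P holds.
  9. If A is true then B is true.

P=T; B=T; Q=T; A=F; U=F; H=F

  (1) Q=T, B=T — same ✓
  (2) U=F ⇒ P: vacuous ✓
  (3) {P, H, U}: 1 true — exactly one ✓
  (4) P=T, A=F — not both ✓
  (5) B=T, A=F — not both ✓
  (6) P=T, Q=T — same ✓
  (7) P=T, U=F — not both ✓
  (8) B=T, P=T — same ✓
  (9) A=F ⇒ B: vacuous ✓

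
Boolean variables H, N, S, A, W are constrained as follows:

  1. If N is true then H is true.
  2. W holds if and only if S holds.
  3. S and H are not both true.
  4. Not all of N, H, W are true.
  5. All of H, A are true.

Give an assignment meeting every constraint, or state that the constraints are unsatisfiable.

H = True; N = False; S = False; A = True; W = False

  (1) N=F ⇒ H: vacuous ✓
  (2) W=F, S=F — same ✓
  (3) S=F, H=T — not both ✓
  (4) {N, H, W}: 1/3 true — not all ✓
  (5) {H, A}: all 2 true ✓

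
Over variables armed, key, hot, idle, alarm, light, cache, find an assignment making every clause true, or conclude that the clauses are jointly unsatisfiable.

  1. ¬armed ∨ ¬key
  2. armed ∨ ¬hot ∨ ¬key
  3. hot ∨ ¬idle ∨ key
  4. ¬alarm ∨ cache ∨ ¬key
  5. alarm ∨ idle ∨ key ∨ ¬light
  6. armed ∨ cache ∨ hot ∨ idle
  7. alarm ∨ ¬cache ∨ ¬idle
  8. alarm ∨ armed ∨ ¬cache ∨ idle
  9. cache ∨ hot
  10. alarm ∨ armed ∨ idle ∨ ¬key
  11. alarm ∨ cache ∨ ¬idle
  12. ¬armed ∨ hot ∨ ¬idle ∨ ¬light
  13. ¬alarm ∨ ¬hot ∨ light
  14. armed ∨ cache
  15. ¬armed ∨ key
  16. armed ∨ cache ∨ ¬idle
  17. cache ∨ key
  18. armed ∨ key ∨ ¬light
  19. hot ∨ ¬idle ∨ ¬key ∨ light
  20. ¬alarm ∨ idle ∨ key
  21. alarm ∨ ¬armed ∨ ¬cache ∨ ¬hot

Set armed = False.
  then (armed ∨ cache) forces cache = True.
Set key = True.
  then (armed ∨ ¬hot ∨ ¬key) forces hot = False.
Set idle = False.
  then (alarm ∨ armed ∨ ¬cache ∨ idle) forces alarm = True.
Set light = False.
All clauses satisfied.

armed = False, key = True, hot = False, idle = False, alarm = True, light = False, cache = True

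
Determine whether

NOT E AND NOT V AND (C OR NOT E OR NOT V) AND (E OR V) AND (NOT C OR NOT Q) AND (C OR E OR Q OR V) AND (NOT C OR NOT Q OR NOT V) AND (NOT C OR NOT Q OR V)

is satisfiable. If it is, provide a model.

The formula is unsatisfiable.

Case V = True:
  Clause (NOT V) is falsified — contradiction.
Case V = False:
  (NOT E) forces E = False.
  Clause (E OR V) is falsified — contradiction.
Both cases fail, so the formula is unsatisfiable.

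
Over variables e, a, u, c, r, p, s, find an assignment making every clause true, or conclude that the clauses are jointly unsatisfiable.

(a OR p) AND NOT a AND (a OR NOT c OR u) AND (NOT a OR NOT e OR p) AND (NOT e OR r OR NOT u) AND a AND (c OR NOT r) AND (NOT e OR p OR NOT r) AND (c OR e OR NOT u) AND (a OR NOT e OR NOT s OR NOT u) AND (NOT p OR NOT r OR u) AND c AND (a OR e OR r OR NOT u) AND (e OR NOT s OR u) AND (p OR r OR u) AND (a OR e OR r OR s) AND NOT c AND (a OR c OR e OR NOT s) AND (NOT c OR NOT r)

Unsatisfiable

Case a = True:
  Clause (NOT a) is falsified — contradiction.
Case a = False:
  Clause (a) is falsified — contradiction.
Both cases fail, so the formula is unsatisfiable.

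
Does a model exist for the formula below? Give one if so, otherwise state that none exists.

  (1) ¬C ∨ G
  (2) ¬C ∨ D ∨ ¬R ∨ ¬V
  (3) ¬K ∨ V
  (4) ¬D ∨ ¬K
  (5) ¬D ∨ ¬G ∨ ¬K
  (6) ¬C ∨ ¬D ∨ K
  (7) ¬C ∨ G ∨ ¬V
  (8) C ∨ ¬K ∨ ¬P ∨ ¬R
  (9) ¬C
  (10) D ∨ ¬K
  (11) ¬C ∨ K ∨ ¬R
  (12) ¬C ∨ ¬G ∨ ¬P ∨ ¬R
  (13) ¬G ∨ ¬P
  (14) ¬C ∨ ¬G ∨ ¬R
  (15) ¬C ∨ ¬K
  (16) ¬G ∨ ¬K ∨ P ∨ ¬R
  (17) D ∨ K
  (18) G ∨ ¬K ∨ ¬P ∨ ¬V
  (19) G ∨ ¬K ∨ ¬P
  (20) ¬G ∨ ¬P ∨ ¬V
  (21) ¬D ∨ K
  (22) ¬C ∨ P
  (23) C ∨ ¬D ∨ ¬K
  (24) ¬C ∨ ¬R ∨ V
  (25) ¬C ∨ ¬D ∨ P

Case D = True:
  (¬D ∨ ¬K) forces K = False.
  Clause (¬D ∨ K) is falsified — contradiction.
Case D = False:
  (¬C) forces C = False.
  (D ∨ ¬K) forces K = False.
  Clause (D ∨ K) is falsified — contradiction.
Both cases fail, so the formula is unsatisfiable.

Unsatisfiable — no assignment works.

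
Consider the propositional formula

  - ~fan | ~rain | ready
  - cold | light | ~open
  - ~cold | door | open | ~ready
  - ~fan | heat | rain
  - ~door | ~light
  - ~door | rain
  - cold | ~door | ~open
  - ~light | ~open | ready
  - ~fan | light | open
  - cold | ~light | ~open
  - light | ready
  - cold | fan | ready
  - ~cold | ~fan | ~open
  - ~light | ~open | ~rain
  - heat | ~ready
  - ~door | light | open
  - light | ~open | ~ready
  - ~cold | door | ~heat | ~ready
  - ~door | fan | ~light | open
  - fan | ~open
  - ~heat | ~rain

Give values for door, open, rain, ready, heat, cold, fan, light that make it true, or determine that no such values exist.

Set door = False.
Set open = False.
Set rain = False.
Set ready = False.
  then (light | ready) forces light = True.
Set heat = False.
  then (~fan | heat | rain) forces fan = False.
  then (cold | fan | ready) forces cold = True.
All clauses satisfied.

door = False, open = False, rain = False, ready = False, heat = False, cold = True, fan = False, light = True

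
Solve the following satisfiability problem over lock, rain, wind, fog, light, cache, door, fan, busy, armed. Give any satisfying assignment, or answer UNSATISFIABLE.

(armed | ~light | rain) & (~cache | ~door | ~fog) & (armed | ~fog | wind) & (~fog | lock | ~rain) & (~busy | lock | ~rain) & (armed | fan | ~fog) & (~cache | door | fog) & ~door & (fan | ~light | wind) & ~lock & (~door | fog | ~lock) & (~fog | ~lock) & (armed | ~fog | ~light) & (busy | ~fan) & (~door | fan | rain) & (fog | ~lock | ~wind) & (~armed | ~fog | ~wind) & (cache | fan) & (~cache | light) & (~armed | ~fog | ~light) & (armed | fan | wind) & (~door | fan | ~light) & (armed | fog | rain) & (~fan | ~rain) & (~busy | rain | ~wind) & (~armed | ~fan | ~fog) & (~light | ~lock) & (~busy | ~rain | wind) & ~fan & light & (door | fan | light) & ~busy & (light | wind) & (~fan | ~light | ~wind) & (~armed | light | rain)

Case lock = True:
  Clause (~lock) is falsified — contradiction.
Case lock = False:
  (~door) forces door = False.
  (~fan) forces fan = False.
  (cache | fan) forces cache = True.
  (~cache | door | fog) forces fog = True.
  (~fog | lock | ~rain) forces rain = False.
  (armed | fan | ~fog) forces armed = True.
  (~armed | ~fog | ~wind) forces wind = False.
  (fan | ~light | wind) forces light = False.
  Clause (~cache | light) is falsified — contradiction.
Both cases fail, so the formula is unsatisfiable.

The formula is unsatisfiable.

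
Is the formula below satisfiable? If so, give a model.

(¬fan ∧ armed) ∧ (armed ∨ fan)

armed = True, fan = False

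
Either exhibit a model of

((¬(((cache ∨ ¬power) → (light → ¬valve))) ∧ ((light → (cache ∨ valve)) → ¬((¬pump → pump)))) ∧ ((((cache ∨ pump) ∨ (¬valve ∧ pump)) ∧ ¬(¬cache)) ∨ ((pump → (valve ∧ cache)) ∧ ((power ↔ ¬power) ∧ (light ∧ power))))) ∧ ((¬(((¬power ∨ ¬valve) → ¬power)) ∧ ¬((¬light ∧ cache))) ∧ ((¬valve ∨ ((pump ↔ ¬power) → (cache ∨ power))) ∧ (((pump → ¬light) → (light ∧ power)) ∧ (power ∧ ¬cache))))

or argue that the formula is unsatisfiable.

The formula is unsatisfiable.

Case power = True: the formula simplifies to ((¬((cache → (light → ¬valve))) ∧ ((light → (cache ∨ valve)) → ¬((¬pump → pump)))) ∧ (((cache ∨ pump) ∨ (¬valve ∧ pump)) ∧ ¬(¬cache))) ∧ ((¬valve ∧ ¬((¬light ∧ cache))) ∧ (((pump → ¬light) → light) ∧ ¬cache)).
  valve = True: the conjunct ¬valve is False.
  valve = False: the conjunct ¬((cache → (light → ¬valve))) becomes ¬((cache → True)) = False.
Case power = False: the conjunct ¬(((¬power ∨ ¬valve) → ¬power)) becomes ¬((True → True)) = False.
Both cases fail — unsatisfiable.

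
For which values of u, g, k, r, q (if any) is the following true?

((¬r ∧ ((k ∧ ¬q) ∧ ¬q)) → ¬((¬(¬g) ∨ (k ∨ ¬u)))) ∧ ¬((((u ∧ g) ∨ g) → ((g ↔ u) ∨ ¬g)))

u = False, g = True, k = False, r = False, q = False

  (¬r ∧ ((k ∧ ¬q) ∧ ¬q)) → ¬((¬(¬g) ∨ (k ∨ ¬u))) = True
    ¬r ∧ ((k ∧ ¬q) ∧ ¬q) = False
      ¬r = True
      (k ∧ ¬q) ∧ ¬q = False
        k ∧ ¬q = False
          ¬q = True
        ¬q = True
    ¬((¬(¬g) ∨ (k ∨ ¬u))) = False
      ¬(¬g) ∨ (k ∨ ¬u) = True
        ¬(¬g) = True
          ¬g = False
        k ∨ ¬u = True
          ¬u = True
  ¬((((u ∧ g) ∨ g) → ((g ↔ u) ∨ ¬g))) = True
    ((u ∧ g) ∨ g) → ((g ↔ u) ∨ ¬g) = False
      (u ∧ g) ∨ g = True
        u ∧ g = False
      (g ↔ u) ∨ ¬g = False
        g ↔ u = False
        ¬g = False
Both conjuncts True, so the formula holds.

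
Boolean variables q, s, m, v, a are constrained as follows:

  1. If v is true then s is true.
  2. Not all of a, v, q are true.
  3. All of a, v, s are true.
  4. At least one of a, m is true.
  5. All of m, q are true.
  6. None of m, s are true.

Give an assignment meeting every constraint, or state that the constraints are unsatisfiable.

Case s = True:
  Constraint (6) is violated (s=T) — contradiction.
Case s = False:
  Constraint (3) is violated (s=F) — contradiction.
Both cases fail — unsatisfiable.

Unsatisfiable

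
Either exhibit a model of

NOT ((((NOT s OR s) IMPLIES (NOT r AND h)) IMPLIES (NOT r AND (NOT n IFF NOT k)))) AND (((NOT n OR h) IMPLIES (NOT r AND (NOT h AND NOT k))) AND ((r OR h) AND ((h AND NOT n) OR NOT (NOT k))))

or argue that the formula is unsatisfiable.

Case h = True: the conjunct (NOT n OR h) IMPLIES (NOT r AND (NOT h AND NOT k)) becomes (NOT n OR True) IMPLIES (NOT r AND False) = False.
Case h = False: the formula simplifies to NOT ((NOT ((NOT s OR s)) IMPLIES (NOT r AND (NOT n IFF NOT k)))) AND ((NOT n IMPLIES (NOT r AND NOT k)) AND (r AND NOT (NOT k))).
  s = True: the conjunct NOT ((NOT ((NOT s OR s)) IMPLIES (NOT r AND (NOT n IFF NOT k)))) becomes NOT ((False IMPLIES (NOT r AND (NOT n IFF NOT k)))) = False.
  s = False: the conjunct NOT ((NOT ((NOT s OR s)) IMPLIES (NOT r AND (NOT n IFF NOT k)))) becomes NOT ((False IMPLIES (NOT r AND (NOT n IFF NOT k)))) = False.
Both cases fail — unsatisfiable.

Unsatisfiable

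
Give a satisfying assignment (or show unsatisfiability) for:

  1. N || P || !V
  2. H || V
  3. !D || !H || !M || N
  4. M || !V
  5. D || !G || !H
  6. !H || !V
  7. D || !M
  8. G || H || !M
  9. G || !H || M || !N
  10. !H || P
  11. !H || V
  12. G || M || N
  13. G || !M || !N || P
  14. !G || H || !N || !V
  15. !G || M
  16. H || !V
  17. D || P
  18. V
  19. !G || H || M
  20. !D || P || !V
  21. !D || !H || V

Unsatisfiable

Case V = True:
  (M || !V) forces M = True.
  (!H || !V) forces H = False.
  Clause (H || !V) is falsified — contradiction.
Case V = False:
  Clause (V) is falsified — contradiction.
Both cases fail, so the formula is unsatisfiable.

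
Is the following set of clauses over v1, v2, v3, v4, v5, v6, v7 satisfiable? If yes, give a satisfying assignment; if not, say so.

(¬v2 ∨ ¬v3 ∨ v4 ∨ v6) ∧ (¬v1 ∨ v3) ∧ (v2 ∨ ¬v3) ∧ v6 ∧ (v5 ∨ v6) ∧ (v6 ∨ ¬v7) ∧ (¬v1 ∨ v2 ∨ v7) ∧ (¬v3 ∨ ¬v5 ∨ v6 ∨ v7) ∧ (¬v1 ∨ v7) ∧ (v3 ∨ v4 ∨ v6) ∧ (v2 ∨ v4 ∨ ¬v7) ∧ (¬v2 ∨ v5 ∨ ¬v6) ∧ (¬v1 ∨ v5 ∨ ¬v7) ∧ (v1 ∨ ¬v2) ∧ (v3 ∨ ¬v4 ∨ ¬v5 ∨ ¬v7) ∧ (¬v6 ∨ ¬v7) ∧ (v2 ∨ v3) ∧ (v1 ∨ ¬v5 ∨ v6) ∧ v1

The formula is unsatisfiable.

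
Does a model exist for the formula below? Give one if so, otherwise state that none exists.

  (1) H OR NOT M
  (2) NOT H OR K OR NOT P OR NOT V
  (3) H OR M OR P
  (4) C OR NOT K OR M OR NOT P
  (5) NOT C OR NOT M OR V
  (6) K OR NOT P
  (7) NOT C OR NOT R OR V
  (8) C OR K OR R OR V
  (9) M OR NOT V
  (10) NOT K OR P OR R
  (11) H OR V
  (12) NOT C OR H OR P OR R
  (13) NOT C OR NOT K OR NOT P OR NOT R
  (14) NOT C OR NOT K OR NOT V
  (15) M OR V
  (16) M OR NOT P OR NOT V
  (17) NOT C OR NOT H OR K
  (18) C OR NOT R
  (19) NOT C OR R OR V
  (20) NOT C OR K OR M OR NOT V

V = True, K = True, R = False, P = True, C = False, M = True, H = True

Set V = True.
  then (M OR NOT V) forces M = True.
  then (H OR NOT M) forces H = True.
Set K = True.
  then (NOT C OR NOT K OR NOT V) forces C = False.
  then (C OR NOT R) forces R = False.
  then (NOT K OR P OR R) forces P = True.
All clauses satisfied.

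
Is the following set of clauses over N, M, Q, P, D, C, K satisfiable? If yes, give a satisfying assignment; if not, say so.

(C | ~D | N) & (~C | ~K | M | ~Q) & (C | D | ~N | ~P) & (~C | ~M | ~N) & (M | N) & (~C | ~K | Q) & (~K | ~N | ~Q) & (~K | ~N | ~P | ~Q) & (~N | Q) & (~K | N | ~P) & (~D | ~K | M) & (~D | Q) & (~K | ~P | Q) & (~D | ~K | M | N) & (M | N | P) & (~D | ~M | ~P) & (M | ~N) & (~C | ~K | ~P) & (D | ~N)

Set N = True.
  then (~N | Q) forces Q = True.
  then (M | ~N) forces M = True.
  then (D | ~N) forces D = True.
  then (~C | ~M | ~N) forces C = False.
  then (~K | ~N | ~Q) forces K = False.
  then (~D | ~M | ~P) forces P = False.
All clauses satisfied.

N = True, M = True, Q = True, P = False, D = True, C = False, K = False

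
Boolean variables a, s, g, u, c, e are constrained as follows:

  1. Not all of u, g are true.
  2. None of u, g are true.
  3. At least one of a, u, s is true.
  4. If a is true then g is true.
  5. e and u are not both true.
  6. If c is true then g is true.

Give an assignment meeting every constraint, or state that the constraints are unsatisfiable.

a = False; s = True; g = False; u = False; c = False; e = True

  (1) {u, g}: 0/2 true — not all ✓
  (2) {u, g}: 0 true — none ✓
  (3) {a, u, s}: 1 true — at least one ✓
  (4) a=F ⇒ g: vacuous ✓
  (5) e=T, u=F — not both ✓
  (6) c=F ⇒ g: vacuous ✓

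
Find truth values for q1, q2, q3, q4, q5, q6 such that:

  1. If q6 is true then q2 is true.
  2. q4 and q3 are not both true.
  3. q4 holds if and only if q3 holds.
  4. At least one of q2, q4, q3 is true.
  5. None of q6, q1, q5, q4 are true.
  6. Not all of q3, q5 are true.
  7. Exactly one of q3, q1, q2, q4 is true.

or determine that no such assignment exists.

q1 = False, q2 = True, q3 = False, q4 = False, q5 = False, q6 = False

  (1) q6=F ⇒ q2: vacuous ✓
  (2) q4=F, q3=F — not both ✓
  (3) q4=F, q3=F — same ✓
  (4) {q2, q4, q3}: 1 true — at least one ✓
  (5) {q6, q1, q5, q4}: 0 true — none ✓
  (6) {q3, q5}: 0/2 true — not all ✓
  (7) {q3, q1, q2, q4}: 1 true — exactly one ✓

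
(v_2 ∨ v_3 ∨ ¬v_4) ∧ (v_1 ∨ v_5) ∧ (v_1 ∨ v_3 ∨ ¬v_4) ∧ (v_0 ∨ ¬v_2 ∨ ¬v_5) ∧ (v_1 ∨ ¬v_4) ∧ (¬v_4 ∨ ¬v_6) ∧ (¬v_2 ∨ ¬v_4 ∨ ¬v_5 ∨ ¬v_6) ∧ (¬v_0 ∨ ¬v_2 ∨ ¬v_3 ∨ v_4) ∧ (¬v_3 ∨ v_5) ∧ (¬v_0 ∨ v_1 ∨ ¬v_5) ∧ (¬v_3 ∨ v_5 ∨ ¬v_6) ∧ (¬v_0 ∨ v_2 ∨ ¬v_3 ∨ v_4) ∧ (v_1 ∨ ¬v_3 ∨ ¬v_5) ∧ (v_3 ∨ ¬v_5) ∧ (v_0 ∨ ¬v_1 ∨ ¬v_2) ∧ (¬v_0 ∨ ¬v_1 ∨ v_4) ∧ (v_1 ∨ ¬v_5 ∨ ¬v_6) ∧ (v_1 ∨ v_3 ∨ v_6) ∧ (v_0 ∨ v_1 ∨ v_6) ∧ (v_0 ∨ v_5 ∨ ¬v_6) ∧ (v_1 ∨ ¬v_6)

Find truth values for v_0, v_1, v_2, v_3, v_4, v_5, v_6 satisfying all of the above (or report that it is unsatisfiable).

Set v_0 = True.
Try v_1 = False:
  (v_1 ∨ v_5) forces v_5 = True.
  clause (¬v_0 ∨ v_1 ∨ ¬v_5) is falsified — backtrack.
So v_1 = True.
  then (¬v_0 ∨ ¬v_1 ∨ v_4) forces v_4 = True.
  then (¬v_4 ∨ ¬v_6) forces v_6 = False.
Set v_2 = True.
Set v_3 = True.
  then (¬v_3 ∨ v_5) forces v_5 = True.
All clauses satisfied.

v_0: True, v_1: True, v_2: True, v_3: True, v_4: True, v_5: True, v_6: False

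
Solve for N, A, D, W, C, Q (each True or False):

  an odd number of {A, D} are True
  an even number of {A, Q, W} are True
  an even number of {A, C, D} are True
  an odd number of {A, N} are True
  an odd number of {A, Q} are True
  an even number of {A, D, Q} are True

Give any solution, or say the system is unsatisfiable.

N=T; A=F; D=T; W=T; C=T; Q=T

{A, D}: 1 true → odd ✓
{A, Q, W}: 2 true → even ✓
{A, C, D}: 2 true → even ✓
{A, N}: 1 true → odd ✓
{A, Q}: 1 true → odd ✓
{A, D, Q}: 2 true → even ✓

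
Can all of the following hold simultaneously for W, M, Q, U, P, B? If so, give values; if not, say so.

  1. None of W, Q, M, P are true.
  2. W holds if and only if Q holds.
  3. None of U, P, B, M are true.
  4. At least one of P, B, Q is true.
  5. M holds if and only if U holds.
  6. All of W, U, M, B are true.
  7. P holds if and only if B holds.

The formula is unsatisfiable.

Case W = True:
  Constraint (1) is violated (W=T) — contradiction.
Case W = False:
  Constraint (6) is violated (W=F) — contradiction.
Both cases fail — unsatisfiable.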